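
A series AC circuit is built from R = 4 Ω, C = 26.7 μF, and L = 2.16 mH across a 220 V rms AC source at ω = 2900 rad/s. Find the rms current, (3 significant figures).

28.3 A

X_L = ωL = 6.26 Ω
X_C = 1/(ωC) = 12.9 Ω
Net reactance X = X_L − X_C = -6.65 Ω
Z = 4.00 − j6.65 Ω
|Z| = √(4.00² + 6.65²) = 7.76 Ω
I = V/|Z| = 220/7.76 = 28.3 A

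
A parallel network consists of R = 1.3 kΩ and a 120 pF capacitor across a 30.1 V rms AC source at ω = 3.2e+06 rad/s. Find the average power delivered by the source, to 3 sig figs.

697 mW

X_C = 1/(ωC) = 2600 Ω
Parallel: admittances add. Y = 1/R + jωC
Y = (0.000769 + j0.000384) S
|Y| = 0.000860 S → |Z| = 1/|Y| = 1160 Ω, ∠Z = −∠Y = -26.5°
I = V/|Z| = 25.9 mA
P = VI cos φ = 30.1 × 0.0259 × cos(-26.5°) = 697 mW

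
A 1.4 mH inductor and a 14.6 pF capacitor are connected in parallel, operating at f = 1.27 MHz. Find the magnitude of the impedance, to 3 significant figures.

ω = 2πf = 7.98e+06 rad/s
X_L = ωL = 11200 Ω
X_C = 1/(ωC) = 8580 Ω
Parallel: admittances add. Y = 1/(jωL) + jωC
Y = (0 + j2.7e-05) S
|Y| = 2.7e-05 S → |Z| = 1/|Y| = 37100 Ω, ∠Z = −∠Y = -90.0°

37100 Ω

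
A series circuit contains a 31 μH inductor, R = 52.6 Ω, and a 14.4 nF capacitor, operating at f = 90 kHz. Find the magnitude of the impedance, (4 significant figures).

ω = 2πf = 565500 rad/s
X_L = ωL = 17.53 Ω
X_C = 1/(ωC) = 122.8 Ω
Net reactance X = X_L − X_C = -105.3 Ω
Z = 52.60 − j105.3 Ω
|Z| = √(52.60² + 105.3²) = 117.7 Ω

117.7 Ω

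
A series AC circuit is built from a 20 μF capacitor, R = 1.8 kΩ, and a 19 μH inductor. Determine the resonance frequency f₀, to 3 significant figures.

8.16 kHz

ω₀ = 1/√(LC) = 1/√(1.9e-05 × 2e-05) = 51300 rad/s
f₀ = ω₀/(2π) = 8.16 kHz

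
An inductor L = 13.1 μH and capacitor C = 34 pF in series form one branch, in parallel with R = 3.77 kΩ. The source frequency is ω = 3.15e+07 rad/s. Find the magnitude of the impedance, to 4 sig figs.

X_L = ωL = 412.6 Ω
X_C = 1/(ωC) = 933.7 Ω
Branch 1: Z₁ = R = 3770 Ω
Branch 2 (series LC): Z₂ = j(X_L − X_C) = −j521.1 Ω
Parallel: Z = Z₁Z₂/(Z₁+Z₂), |Z| = 516.2 Ω, ∠Z = -82.13°

516.2 Ω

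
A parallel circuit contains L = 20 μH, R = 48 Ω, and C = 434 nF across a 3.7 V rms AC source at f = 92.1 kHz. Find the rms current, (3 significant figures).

614 mA

ω = 2πf = 578700 rad/s
X_L = ωL = 11.6 Ω
X_C = 1/(ωC) = 3.98 Ω
Parallel: admittances add. Y = 1/R + 1/(jωL) + jωC
Y = (0.0208 + j0.165) S
|Y| = 0.166 S → |Z| = 1/|Y| = 6.02 Ω, ∠Z = −∠Y = -82.8°
I = V/|Z| = 3.7/6.02 = 614 mA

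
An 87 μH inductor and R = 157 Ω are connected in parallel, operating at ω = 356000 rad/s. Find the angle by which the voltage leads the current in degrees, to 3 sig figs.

X_L = ωL = 31.0 Ω
Parallel: admittances add. Y = 1/R + 1/(jωL)
Y = (0.00637 − j0.0323) S
|Y| = 0.0329 S → |Z| = 1/|Y| = 30.4 Ω, ∠Z = −∠Y = 78.8°

78.8°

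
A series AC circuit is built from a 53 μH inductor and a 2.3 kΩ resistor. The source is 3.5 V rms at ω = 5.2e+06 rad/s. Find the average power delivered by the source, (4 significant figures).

X_L = ωL = 275.6 Ω
Z = 2300 + j275.6 Ω
|Z| = √(2300² + 275.6²) = 2316 Ω
∠Z = arctan(275.6/2300) = 6.833°
I = V/|Z| = 1.511 mA
P = VI cos φ = 3.5 × 0.001511 × cos(6.833°) = 5.251 mW

5.251 mW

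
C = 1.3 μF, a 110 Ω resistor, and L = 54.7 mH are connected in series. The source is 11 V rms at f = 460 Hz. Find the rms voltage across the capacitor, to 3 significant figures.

ω = 2πf = 2890 rad/s
X_L = ωL = 158 Ω
X_C = 1/(ωC) = 266 Ω
Net reactance X = X_L − X_C = -108 Ω
Z = 110 − j108 Ω
|Z| = √(110² + 108²) = 154 Ω
I = V/|Z| = 71.3 mA
V_C = I·|Z_C| = 0.0713 × 266 = 19.0 V

19.0 V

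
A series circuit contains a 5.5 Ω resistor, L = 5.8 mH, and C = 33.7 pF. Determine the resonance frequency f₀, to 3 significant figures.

360 kHz

ω₀ = 1/√(LC) = 1/√(0.0058 × 3.37e-11) = 2.262e+06 rad/s
f₀ = ω₀/(2π) = 360 kHz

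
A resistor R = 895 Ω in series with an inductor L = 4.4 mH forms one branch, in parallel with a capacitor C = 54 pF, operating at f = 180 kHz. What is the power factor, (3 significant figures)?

ω = 2πf = 1.131e+06 rad/s
X_L = ωL = 4980 Ω
X_C = 1/(ωC) = 16400 Ω
Branch 1 (R+jX_L): Z₁ = 895 + j4980 Ω, |Z₁| = 5060 Ω
Branch 2 (−jX_C): Z₂ = −j16400 Ω
Parallel: Z = Z₁Z₂/(Z₁+Z₂), |Z| = 7240 Ω, ∠Z = 75.3°
cos φ = cos(75.3°) = 0.254

0.254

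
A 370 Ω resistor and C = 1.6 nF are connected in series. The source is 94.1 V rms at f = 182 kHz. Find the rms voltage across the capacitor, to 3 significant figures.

77.9 V

ω = 2πf = 1.144e+06 rad/s
X_C = 1/(ωC) = 547 Ω
Z = 370 − j547 Ω
|Z| = √(370² + 547²) = 660 Ω
I = V/|Z| = 143 mA
V_C = I·|Z_C| = 0.143 × 547 = 77.9 V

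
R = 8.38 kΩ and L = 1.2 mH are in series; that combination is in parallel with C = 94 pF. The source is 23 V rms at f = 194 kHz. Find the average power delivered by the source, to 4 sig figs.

ω = 2πf = 1.219e+06 rad/s
X_L = ωL = 1463 Ω
X_C = 1/(ωC) = 8728 Ω
Branch 1 (R+jX_L): Z₁ = 8380 + j1463 Ω, |Z₁| = 8507 Ω
Branch 2 (−jX_C): Z₂ = −j8728 Ω
Parallel: Z = Z₁Z₂/(Z₁+Z₂), |Z| = 6694 Ω, ∠Z = -39.18°
I = V/|Z| = 3.436 mA
P = VI cos φ = 23 × 0.003436 × cos(-39.18°) = 61.26 mW

61.26 mW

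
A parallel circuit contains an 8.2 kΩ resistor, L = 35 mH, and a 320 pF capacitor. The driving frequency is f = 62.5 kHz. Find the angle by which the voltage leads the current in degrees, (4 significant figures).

ω = 2πf = 392700 rad/s
X_L = ωL = 13740 Ω
X_C = 1/(ωC) = 7958 Ω
Parallel: admittances add. Y = 1/R + 1/(jωL) + jωC
Y = (0.0001220 + j5.291e-05) S
|Y| = 0.0001329 S → |Z| = 1/|Y| = 7523 Ω, ∠Z = −∠Y = -23.45°

-23.45°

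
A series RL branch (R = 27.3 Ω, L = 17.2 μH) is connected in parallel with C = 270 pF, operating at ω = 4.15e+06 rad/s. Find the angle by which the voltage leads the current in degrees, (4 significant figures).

X_L = ωL = 71.38 Ω
X_C = 1/(ωC) = 892.5 Ω
Branch 1 (R+jX_L): Z₁ = 27.30 + j71.38 Ω, |Z₁| = 76.42 Ω
Branch 2 (−jX_C): Z₂ = −j892.5 Ω
Parallel: Z = Z₁Z₂/(Z₁+Z₂), |Z| = 83.02 Ω, ∠Z = 67.17°

67.17°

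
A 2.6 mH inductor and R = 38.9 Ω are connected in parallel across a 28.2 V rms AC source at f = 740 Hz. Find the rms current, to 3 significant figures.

ω = 2πf = 4650 rad/s
X_L = ωL = 12.1 Ω
Parallel: admittances add. Y = 1/R + 1/(jωL)
Y = (0.0257 − j0.0827) S
|Y| = 0.0866 S → |Z| = 1/|Y| = 11.5 Ω, ∠Z = −∠Y = 72.7°
I = V/|Z| = 28.2/11.5 = 2.44 A

2.44 A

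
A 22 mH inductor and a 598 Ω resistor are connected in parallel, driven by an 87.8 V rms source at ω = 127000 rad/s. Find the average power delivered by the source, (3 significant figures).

X_L = ωL = 2790 Ω
Parallel: admittances add. Y = 1/R + 1/(jωL)
Y = (0.00167 − j0.000358) S
|Y| = 0.00171 S → |Z| = 1/|Y| = 585 Ω, ∠Z = −∠Y = 12.1°
I = V/|Z| = 150 mA
P = VI cos φ = 87.8 × 0.150 × cos(12.1°) = 12.9 W

12.9 W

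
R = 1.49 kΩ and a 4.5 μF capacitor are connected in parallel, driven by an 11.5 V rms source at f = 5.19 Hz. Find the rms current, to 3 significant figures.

7.90 mA

ω = 2πf = 32.61 rad/s
X_C = 1/(ωC) = 6810 Ω
Parallel: admittances add. Y = 1/R + jωC
Y = (0.000671 + j0.000147) S
|Y| = 0.000687 S → |Z| = 1/|Y| = 1460 Ω, ∠Z = −∠Y = -12.3°
I = V/|Z| = 11.5/1460 = 7.90 mA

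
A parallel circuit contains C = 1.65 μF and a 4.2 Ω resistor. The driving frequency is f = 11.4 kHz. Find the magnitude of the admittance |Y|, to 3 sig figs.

266 mS

ω = 2πf = 71630 rad/s
X_C = 1/(ωC) = 8.46 Ω
Parallel: admittances add. Y = 1/R + jωC
Y = (0.238 + j0.118) S
|Y| = 0.266 S → |Z| = 1/|Y| = 3.76 Ω, ∠Z = −∠Y = -26.4°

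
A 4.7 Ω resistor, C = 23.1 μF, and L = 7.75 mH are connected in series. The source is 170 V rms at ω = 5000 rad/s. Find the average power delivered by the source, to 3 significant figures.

X_L = ωL = 38.8 Ω
X_C = 1/(ωC) = 8.66 Ω
Net reactance X = X_L − X_C = 30.1 Ω
Z = 4.70 + j30.1 Ω
|Z| = √(4.70² + 30.1²) = 30.5 Ω
∠Z = arctan(30.1/4.70) = 81.1°
I = V/|Z| = 5.58 A
P = VI cos φ = 170 × 5.58 × cos(81.1°) = 146 W

146 W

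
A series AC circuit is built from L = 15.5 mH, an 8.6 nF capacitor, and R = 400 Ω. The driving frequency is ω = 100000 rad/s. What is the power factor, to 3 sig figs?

X_L = ωL = 1550 Ω
X_C = 1/(ωC) = 1160 Ω
Net reactance X = X_L − X_C = 387 Ω
Z = 400 + j387 Ω
|Z| = √(400² + 387²) = 557 Ω
∠Z = arctan(387/400) = 44.1°
cos φ = cos(44.1°) = 0.719

0.719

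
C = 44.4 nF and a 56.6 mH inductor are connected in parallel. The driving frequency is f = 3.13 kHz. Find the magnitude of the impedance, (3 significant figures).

39700 Ω

ω = 2πf = 19670 rad/s
X_L = ωL = 1110 Ω
X_C = 1/(ωC) = 1150 Ω
Parallel: admittances add. Y = 1/(jωL) + jωC
Y = (0 − j2.52e-05) S
|Y| = 2.52e-05 S → |Z| = 1/|Y| = 39700 Ω, ∠Z = −∠Y = 90.0°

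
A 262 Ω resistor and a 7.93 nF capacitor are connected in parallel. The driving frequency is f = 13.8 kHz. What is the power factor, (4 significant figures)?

ω = 2πf = 86710 rad/s
X_C = 1/(ωC) = 1454 Ω
Parallel: admittances add. Y = 1/R + jωC
Y = (0.003817 + j0.0006876) S
|Y| = 0.003878 S → |Z| = 1/|Y| = 257.8 Ω, ∠Z = −∠Y = -10.21°
cos φ = cos(-10.21°) = 0.9842

0.9842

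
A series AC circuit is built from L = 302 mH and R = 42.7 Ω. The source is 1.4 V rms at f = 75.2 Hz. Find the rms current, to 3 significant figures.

ω = 2πf = 472.5 rad/s
X_L = ωL = 143 Ω
Z = 42.7 + j143 Ω
|Z| = √(42.7² + 143²) = 149 Ω
I = V/|Z| = 1.4/149 = 9.40 mA

9.40 mA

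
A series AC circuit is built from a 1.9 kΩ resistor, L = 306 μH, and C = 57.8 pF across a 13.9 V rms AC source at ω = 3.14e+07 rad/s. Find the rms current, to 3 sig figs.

1.50 mA

X_L = ωL = 9610 Ω
X_C = 1/(ωC) = 551 Ω
Net reactance X = X_L − X_C = 9060 Ω
Z = 1900 + j9060 Ω
|Z| = √(1900² + 9060²) = 9250 Ω
I = V/|Z| = 13.9/9250 = 1.50 mA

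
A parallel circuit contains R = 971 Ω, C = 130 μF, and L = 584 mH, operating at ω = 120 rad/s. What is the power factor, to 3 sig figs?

0.612

X_L = ωL = 70.1 Ω
X_C = 1/(ωC) = 64.1 Ω
Parallel: admittances add. Y = 1/R + 1/(jωL) + jωC
Y = (0.00103 + j0.00133) S
|Y| = 0.00168 S → |Z| = 1/|Y| = 594 Ω, ∠Z = −∠Y = -52.3°
cos φ = cos(-52.3°) = 0.612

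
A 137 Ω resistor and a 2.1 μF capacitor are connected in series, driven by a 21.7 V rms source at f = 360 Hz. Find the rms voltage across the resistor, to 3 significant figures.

11.8 V

ω = 2πf = 2262 rad/s
X_C = 1/(ωC) = 211 Ω
Z = 137 − j211 Ω
|Z| = √(137² + 211²) = 251 Ω
I = V/|Z| = 86.4 mA
V_R = I·|Z_R| = 0.0864 × 137 = 11.8 V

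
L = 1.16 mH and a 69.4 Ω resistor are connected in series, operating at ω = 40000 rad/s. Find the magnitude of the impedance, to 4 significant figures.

X_L = ωL = 46.40 Ω
Z = 69.40 + j46.40 Ω
|Z| = √(69.40² + 46.40²) = 83.48 Ω

83.48 Ω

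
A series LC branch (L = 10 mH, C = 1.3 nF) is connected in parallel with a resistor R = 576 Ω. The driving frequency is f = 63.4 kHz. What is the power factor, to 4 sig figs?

ω = 2πf = 398400 rad/s
X_L = ωL = 3984 Ω
X_C = 1/(ωC) = 1931 Ω
Branch 1: Z₁ = R = 576.0 Ω
Branch 2 (series LC): Z₂ = j(X_L − X_C) = j2053 Ω
Parallel: Z = Z₁Z₂/(Z₁+Z₂), |Z| = 554.6 Ω, ∠Z = 15.68°
cos φ = cos(15.68°) = 0.9628

0.9628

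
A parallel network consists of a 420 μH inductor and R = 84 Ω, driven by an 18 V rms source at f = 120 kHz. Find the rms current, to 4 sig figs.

221.7 mA

ω = 2πf = 754000 rad/s
X_L = ωL = 316.7 Ω
Parallel: admittances add. Y = 1/R + 1/(jωL)
Y = (0.01190 − j0.003158) S
|Y| = 0.01232 S → |Z| = 1/|Y| = 81.19 Ω, ∠Z = −∠Y = 14.86°
I = V/|Z| = 18/81.19 = 221.7 mA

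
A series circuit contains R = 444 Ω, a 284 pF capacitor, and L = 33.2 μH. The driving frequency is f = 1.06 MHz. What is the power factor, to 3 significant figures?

ω = 2πf = 6.66e+06 rad/s
X_L = ωL = 221 Ω
X_C = 1/(ωC) = 529 Ω
Net reactance X = X_L − X_C = -308 Ω
Z = 444 − j308 Ω
|Z| = √(444² + 308²) = 540 Ω
∠Z = arctan(-308/444) = -34.7°
cos φ = cos(-34.7°) = 0.822

0.822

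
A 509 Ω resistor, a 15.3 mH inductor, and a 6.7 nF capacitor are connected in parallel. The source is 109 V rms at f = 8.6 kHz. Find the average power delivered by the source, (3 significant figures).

23.3 W

ω = 2πf = 54040 rad/s
X_L = ωL = 827 Ω
X_C = 1/(ωC) = 2760 Ω
Parallel: admittances add. Y = 1/R + 1/(jωL) + jωC
Y = (0.00196 − j0.000848) S
|Y| = 0.00214 S → |Z| = 1/|Y| = 467 Ω, ∠Z = −∠Y = 23.3°
I = V/|Z| = 233 mA
P = VI cos φ = 109 × 0.233 × cos(23.3°) = 23.3 W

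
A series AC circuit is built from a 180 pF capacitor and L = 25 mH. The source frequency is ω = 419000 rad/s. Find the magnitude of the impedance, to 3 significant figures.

X_L = ωL = 10500 Ω
X_C = 1/(ωC) = 13300 Ω
Net reactance X = X_L − X_C = -2780 Ω
Z = − j2780 Ω
|Z| = √(0² + 2780²) = 2780 Ω

2780 Ω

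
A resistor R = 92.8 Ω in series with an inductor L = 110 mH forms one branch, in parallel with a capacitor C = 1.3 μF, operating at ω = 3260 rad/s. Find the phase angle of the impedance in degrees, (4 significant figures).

X_L = ωL = 358.6 Ω
X_C = 1/(ωC) = 236.0 Ω
Branch 1 (R+jX_L): Z₁ = 92.80 + j358.6 Ω, |Z₁| = 370.4 Ω
Branch 2 (−jX_C): Z₂ = −j236.0 Ω
Parallel: Z = Z₁Z₂/(Z₁+Z₂), |Z| = 568.3 Ω, ∠Z = -67.39°

-67.39°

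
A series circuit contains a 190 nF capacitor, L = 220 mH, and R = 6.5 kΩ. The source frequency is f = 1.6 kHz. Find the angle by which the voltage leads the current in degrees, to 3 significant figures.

ω = 2πf = 10050 rad/s
X_L = ωL = 2210 Ω
X_C = 1/(ωC) = 524 Ω
Net reactance X = X_L − X_C = 1690 Ω
Z = 6500 + j1690 Ω
|Z| = √(6500² + 1690²) = 6720 Ω
∠Z = arctan(1690/6500) = 14.6°

14.6°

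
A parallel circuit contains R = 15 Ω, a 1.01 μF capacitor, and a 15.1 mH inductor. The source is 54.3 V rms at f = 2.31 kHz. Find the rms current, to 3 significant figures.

ω = 2πf = 14510 rad/s
X_L = ωL = 219 Ω
X_C = 1/(ωC) = 68.2 Ω
Parallel: admittances add. Y = 1/R + 1/(jωL) + jωC
Y = (0.0667 + j0.0101) S
|Y| = 0.0674 S → |Z| = 1/|Y| = 14.8 Ω, ∠Z = −∠Y = -8.61°
I = V/|Z| = 54.3/14.8 = 3.66 A

3.66 A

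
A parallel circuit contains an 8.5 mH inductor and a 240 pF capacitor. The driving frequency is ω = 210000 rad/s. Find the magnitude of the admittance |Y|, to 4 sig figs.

509.8 μS

X_L = ωL = 1785 Ω
X_C = 1/(ωC) = 19840 Ω
Parallel: admittances add. Y = 1/(jωL) + jωC
Y = (0 − j0.0005098) S
|Y| = 0.0005098 S → |Z| = 1/|Y| = 1961 Ω, ∠Z = −∠Y = 90.00°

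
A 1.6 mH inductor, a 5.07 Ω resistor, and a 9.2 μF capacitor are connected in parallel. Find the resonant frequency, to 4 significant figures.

ω₀ = 1/√(LC) = 1/√(0.0016 × 9.2e-06) = 8242 rad/s
f₀ = ω₀/(2π) = 1.312 kHz

1.312 kHz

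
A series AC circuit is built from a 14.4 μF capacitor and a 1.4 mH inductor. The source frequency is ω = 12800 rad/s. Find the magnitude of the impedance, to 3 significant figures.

X_L = ωL = 17.9 Ω
X_C = 1/(ωC) = 5.43 Ω
Net reactance X = X_L − X_C = 12.5 Ω
Z = j12.5 Ω
|Z| = √(0² + 12.5²) = 12.5 Ω

12.5 Ω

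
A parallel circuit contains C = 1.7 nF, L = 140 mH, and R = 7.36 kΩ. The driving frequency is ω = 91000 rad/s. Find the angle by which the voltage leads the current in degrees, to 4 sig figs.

-29.29°

X_L = ωL = 12740 Ω
X_C = 1/(ωC) = 6464 Ω
Parallel: admittances add. Y = 1/R + 1/(jωL) + jωC
Y = (0.0001359 + j7.621e-05) S
|Y| = 0.0001558 S → |Z| = 1/|Y| = 6419 Ω, ∠Z = −∠Y = -29.29°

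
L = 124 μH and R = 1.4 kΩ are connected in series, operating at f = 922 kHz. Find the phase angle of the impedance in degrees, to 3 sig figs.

27.2°

ω = 2πf = 5.793e+06 rad/s
X_L = ωL = 718 Ω
Z = 1400 + j718 Ω
|Z| = √(1400² + 718²) = 1570 Ω
∠Z = arctan(718/1400) = 27.2°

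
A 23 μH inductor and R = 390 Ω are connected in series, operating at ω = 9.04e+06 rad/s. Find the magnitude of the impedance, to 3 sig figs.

442 Ω

X_L = ωL = 208 Ω
Z = 390 + j208 Ω
|Z| = √(390² + 208²) = 442 Ω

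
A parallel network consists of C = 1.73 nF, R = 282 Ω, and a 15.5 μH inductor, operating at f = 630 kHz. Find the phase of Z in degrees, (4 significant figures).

69.43°

ω = 2πf = 3.958e+06 rad/s
X_L = ωL = 61.36 Ω
X_C = 1/(ωC) = 146.0 Ω
Parallel: admittances add. Y = 1/R + 1/(jωL) + jωC
Y = (0.003546 − j0.009450) S
|Y| = 0.01009 S → |Z| = 1/|Y| = 99.07 Ω, ∠Z = −∠Y = 69.43°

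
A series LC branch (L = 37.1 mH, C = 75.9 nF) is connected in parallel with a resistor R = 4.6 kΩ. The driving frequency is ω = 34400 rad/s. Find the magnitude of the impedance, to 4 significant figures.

876.9 Ω

X_L = ωL = 1276 Ω
X_C = 1/(ωC) = 383.0 Ω
Branch 1: Z₁ = R = 4600 Ω
Branch 2 (series LC): Z₂ = j(X_L − X_C) = j893.2 Ω
Parallel: Z = Z₁Z₂/(Z₁+Z₂), |Z| = 876.9 Ω, ∠Z = 79.01°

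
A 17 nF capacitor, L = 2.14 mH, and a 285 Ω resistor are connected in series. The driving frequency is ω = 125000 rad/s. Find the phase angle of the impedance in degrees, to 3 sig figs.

-35.5°

X_L = ωL = 268 Ω
X_C = 1/(ωC) = 471 Ω
Net reactance X = X_L − X_C = -203 Ω
Z = 285 − j203 Ω
|Z| = √(285² + 203²) = 350 Ω
∠Z = arctan(-203/285) = -35.5°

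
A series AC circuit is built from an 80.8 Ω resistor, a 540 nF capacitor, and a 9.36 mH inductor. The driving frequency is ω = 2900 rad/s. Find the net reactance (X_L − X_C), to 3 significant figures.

-611 Ω

X_L = ωL = 27.1 Ω
X_C = 1/(ωC) = 639 Ω
X = 27.1 − 639 = -611 Ω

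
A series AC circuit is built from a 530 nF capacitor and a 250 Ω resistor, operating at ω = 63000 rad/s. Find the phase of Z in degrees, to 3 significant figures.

-6.83°

X_C = 1/(ωC) = 29.9 Ω
Z = 250 − j29.9 Ω
|Z| = √(250² + 29.9²) = 252 Ω
∠Z = arctan(-29.9/250) = -6.83°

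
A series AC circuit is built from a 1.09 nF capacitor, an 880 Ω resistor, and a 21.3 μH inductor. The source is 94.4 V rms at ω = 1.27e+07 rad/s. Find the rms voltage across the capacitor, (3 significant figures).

X_L = ωL = 271 Ω
X_C = 1/(ωC) = 72.2 Ω
Net reactance X = X_L − X_C = 198 Ω
Z = 880 + j198 Ω
|Z| = √(880² + 198²) = 902 Ω
I = V/|Z| = 105 mA
V_C = I·|Z_C| = 0.105 × 72.2 = 7.56 V

7.56 V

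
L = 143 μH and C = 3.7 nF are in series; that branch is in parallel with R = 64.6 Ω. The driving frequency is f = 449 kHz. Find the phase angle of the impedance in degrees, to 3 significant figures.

ω = 2πf = 2.821e+06 rad/s
X_L = ωL = 403 Ω
X_C = 1/(ωC) = 95.8 Ω
Branch 1: Z₁ = R = 64.6 Ω
Branch 2 (series LC): Z₂ = j(X_L − X_C) = j308 Ω
Parallel: Z = Z₁Z₂/(Z₁+Z₂), |Z| = 63.2 Ω, ∠Z = 11.9°

11.9°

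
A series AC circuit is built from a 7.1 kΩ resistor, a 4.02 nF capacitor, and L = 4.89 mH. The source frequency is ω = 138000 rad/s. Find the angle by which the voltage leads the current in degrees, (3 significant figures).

X_L = ωL = 675 Ω
X_C = 1/(ωC) = 1800 Ω
Net reactance X = X_L − X_C = -1130 Ω
Z = 7100 − j1130 Ω
|Z| = √(7100² + 1130²) = 7190 Ω
∠Z = arctan(-1130/7100) = -9.03°

-9.03°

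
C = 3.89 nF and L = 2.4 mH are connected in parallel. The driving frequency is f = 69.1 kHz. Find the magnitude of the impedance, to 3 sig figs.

1370 Ω

ω = 2πf = 434200 rad/s
X_L = ωL = 1040 Ω
X_C = 1/(ωC) = 592 Ω
Parallel: admittances add. Y = 1/(jωL) + jωC
Y = (0 + j0.000729) S
|Y| = 0.000729 S → |Z| = 1/|Y| = 1370 Ω, ∠Z = −∠Y = -90.0°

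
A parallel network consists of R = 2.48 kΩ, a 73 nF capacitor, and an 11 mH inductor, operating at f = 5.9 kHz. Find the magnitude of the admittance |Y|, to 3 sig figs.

476 μS

ω = 2πf = 37070 rad/s
X_L = ωL = 408 Ω
X_C = 1/(ωC) = 370 Ω
Parallel: admittances add. Y = 1/R + 1/(jωL) + jωC
Y = (0.000403 + j0.000254) S
|Y| = 0.000476 S → |Z| = 1/|Y| = 2100 Ω, ∠Z = −∠Y = -32.2°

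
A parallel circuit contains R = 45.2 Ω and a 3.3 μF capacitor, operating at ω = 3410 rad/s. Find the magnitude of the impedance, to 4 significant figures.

X_C = 1/(ωC) = 88.87 Ω
Parallel: admittances add. Y = 1/R + jωC
Y = (0.02212 + j0.01125) S
|Y| = 0.02482 S → |Z| = 1/|Y| = 40.29 Ω, ∠Z = −∠Y = -26.96°

40.29 Ω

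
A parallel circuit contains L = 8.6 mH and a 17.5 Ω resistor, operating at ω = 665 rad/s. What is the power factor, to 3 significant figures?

X_L = ωL = 5.72 Ω
Parallel: admittances add. Y = 1/R + 1/(jωL)
Y = (0.0571 − j0.175) S
|Y| = 0.184 S → |Z| = 1/|Y| = 5.44 Ω, ∠Z = −∠Y = 71.9°
cos φ = cos(71.9°) = 0.311

0.311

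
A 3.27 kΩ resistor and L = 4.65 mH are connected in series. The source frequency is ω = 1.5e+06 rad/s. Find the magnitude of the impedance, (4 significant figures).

X_L = ωL = 6975 Ω
Z = 3270 + j6975 Ω
|Z| = √(3270² + 6975²) = 7703 Ω

7703 Ω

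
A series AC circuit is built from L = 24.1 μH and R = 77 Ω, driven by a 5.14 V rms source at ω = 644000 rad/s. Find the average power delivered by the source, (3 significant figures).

X_L = ωL = 15.5 Ω
Z = 77.0 + j15.5 Ω
|Z| = √(77.0² + 15.5²) = 78.5 Ω
∠Z = arctan(15.5/77.0) = 11.4°
I = V/|Z| = 65.4 mA
P = VI cos φ = 5.14 × 0.0654 × cos(11.4°) = 330 mW

330 mW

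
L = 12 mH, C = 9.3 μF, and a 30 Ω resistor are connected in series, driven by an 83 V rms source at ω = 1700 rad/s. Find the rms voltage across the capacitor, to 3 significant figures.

X_L = ωL = 20.4 Ω
X_C = 1/(ωC) = 63.3 Ω
Net reactance X = X_L − X_C = -42.9 Ω
Z = 30.0 − j42.9 Ω
|Z| = √(30.0² + 42.9²) = 52.3 Ω
I = V/|Z| = 1.59 A
V_C = I·|Z_C| = 1.59 × 63.3 = 100 V

100 V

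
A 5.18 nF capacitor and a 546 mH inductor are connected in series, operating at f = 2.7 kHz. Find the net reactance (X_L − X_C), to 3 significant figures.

-2120 Ω

ω = 2πf = 16960 rad/s
X_L = ωL = 9260 Ω
X_C = 1/(ωC) = 11400 Ω
X = 9260 − 11400 = -2120 Ω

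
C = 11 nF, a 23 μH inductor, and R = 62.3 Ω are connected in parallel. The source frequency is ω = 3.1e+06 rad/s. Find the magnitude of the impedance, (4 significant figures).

38.91 Ω

X_L = ωL = 71.30 Ω
X_C = 1/(ωC) = 29.33 Ω
Parallel: admittances add. Y = 1/R + 1/(jωL) + jωC
Y = (0.01605 + j0.02007) S
|Y| = 0.02570 S → |Z| = 1/|Y| = 38.91 Ω, ∠Z = −∠Y = -51.35°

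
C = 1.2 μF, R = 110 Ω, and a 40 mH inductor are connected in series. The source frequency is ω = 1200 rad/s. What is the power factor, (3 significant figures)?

0.168

X_L = ωL = 48.0 Ω
X_C = 1/(ωC) = 694 Ω
Net reactance X = X_L − X_C = -646 Ω
Z = 110 − j646 Ω
|Z| = √(110² + 646²) = 656 Ω
∠Z = arctan(-646/110) = -80.3°
cos φ = cos(-80.3°) = 0.168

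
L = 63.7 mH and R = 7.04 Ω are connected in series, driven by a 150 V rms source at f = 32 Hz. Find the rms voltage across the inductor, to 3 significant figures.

ω = 2πf = 201.1 rad/s
X_L = ωL = 12.8 Ω
Z = 7.04 + j12.8 Ω
|Z| = √(7.04² + 12.8²) = 14.6 Ω
I = V/|Z| = 10.3 A
V_L = I·|Z_L| = 10.3 × 12.8 = 131 V

131 V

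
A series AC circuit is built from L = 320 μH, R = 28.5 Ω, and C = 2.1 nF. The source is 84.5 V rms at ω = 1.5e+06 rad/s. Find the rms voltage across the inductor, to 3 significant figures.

246 V

X_L = ωL = 480 Ω
X_C = 1/(ωC) = 317 Ω
Net reactance X = X_L − X_C = 163 Ω
Z = 28.5 + j163 Ω
|Z| = √(28.5² + 163²) = 165 Ω
I = V/|Z| = 512 mA
V_L = I·|Z_L| = 0.512 × 480 = 246 V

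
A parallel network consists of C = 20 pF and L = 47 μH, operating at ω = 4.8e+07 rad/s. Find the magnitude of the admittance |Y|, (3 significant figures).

X_L = ωL = 2260 Ω
X_C = 1/(ωC) = 1040 Ω
Parallel: admittances add. Y = 1/(jωL) + jωC
Y = (0 + j0.000517) S
|Y| = 0.000517 S → |Z| = 1/|Y| = 1940 Ω, ∠Z = −∠Y = -90.0°

517 μS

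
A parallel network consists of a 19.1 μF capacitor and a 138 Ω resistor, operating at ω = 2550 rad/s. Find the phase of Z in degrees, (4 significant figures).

X_C = 1/(ωC) = 20.53 Ω
Parallel: admittances add. Y = 1/R + jωC
Y = (0.007246 + j0.04870) S
|Y| = 0.04924 S → |Z| = 1/|Y| = 20.31 Ω, ∠Z = −∠Y = -81.54°

-81.54°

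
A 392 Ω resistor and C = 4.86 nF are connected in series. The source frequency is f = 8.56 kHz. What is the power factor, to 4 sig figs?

0.1019

ω = 2πf = 53780 rad/s
X_C = 1/(ωC) = 3826 Ω
Z = 392.0 − j3826 Ω
|Z| = √(392.0² + 3826²) = 3846 Ω
∠Z = arctan(-3826/392.0) = -84.15°
cos φ = cos(-84.15°) = 0.1019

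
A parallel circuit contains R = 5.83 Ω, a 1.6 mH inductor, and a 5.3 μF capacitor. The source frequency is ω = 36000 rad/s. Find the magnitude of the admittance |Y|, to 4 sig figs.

X_L = ωL = 57.60 Ω
X_C = 1/(ωC) = 5.241 Ω
Parallel: admittances add. Y = 1/R + 1/(jωL) + jωC
Y = (0.1715 + j0.1734) S
|Y| = 0.2439 S → |Z| = 1/|Y| = 4.100 Ω, ∠Z = −∠Y = -45.32°

243.9 mS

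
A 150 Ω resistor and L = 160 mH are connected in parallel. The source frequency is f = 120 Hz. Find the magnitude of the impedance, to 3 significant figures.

94.0 Ω

ω = 2πf = 754.0 rad/s
X_L = ωL = 121 Ω
Parallel: admittances add. Y = 1/R + 1/(jωL)
Y = (0.00667 − j0.00829) S
|Y| = 0.0106 S → |Z| = 1/|Y| = 94.0 Ω, ∠Z = −∠Y = 51.2°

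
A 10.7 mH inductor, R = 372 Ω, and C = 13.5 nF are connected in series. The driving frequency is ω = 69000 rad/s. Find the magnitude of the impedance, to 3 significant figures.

X_L = ωL = 738 Ω
X_C = 1/(ωC) = 1070 Ω
Net reactance X = X_L − X_C = -335 Ω
Z = 372 − j335 Ω
|Z| = √(372² + 335²) = 501 Ω

501 Ω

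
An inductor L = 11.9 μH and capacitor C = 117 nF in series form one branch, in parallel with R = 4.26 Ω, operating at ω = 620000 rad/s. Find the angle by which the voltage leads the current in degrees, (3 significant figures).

X_L = ωL = 7.38 Ω
X_C = 1/(ωC) = 13.8 Ω
Branch 1: Z₁ = R = 4.26 Ω
Branch 2 (series LC): Z₂ = j(X_L − X_C) = −j6.41 Ω
Parallel: Z = Z₁Z₂/(Z₁+Z₂), |Z| = 3.55 Ω, ∠Z = -33.6°

-33.6°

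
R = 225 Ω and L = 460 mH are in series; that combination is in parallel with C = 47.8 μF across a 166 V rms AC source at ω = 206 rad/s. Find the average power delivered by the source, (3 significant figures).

104 W

X_L = ωL = 94.8 Ω
X_C = 1/(ωC) = 102 Ω
Branch 1 (R+jX_L): Z₁ = 225 + j94.8 Ω, |Z₁| = 244 Ω
Branch 2 (−jX_C): Z₂ = −j102 Ω
Parallel: Z = Z₁Z₂/(Z₁+Z₂), |Z| = 110 Ω, ∠Z = -65.4°
I = V/|Z| = 1.51 A
P = VI cos φ = 166 × 1.51 × cos(-65.4°) = 104 W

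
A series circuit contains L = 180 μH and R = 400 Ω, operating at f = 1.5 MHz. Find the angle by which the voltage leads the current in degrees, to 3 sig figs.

76.7°

ω = 2πf = 9.425e+06 rad/s
X_L = ωL = 1700 Ω
Z = 400 + j1700 Ω
|Z| = √(400² + 1700²) = 1740 Ω
∠Z = arctan(1700/400) = 76.7°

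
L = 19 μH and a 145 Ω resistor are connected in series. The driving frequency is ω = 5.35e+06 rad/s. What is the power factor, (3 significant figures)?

0.819

X_L = ωL = 102 Ω
Z = 145 + j102 Ω
|Z| = √(145² + 102²) = 177 Ω
∠Z = arctan(102/145) = 35.0°
cos φ = cos(35.0°) = 0.819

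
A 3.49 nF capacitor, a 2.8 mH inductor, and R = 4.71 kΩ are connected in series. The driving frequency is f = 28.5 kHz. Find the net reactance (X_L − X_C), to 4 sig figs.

-1099 Ω

ω = 2πf = 179100 rad/s
X_L = ωL = 501.4 Ω
X_C = 1/(ωC) = 1600 Ω
X = 501.4 − 1600 = -1099 Ω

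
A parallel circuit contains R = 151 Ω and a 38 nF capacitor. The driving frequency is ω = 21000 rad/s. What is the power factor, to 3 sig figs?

X_C = 1/(ωC) = 1250 Ω
Parallel: admittances add. Y = 1/R + jωC
Y = (0.00662 + j0.000798) S
|Y| = 0.00667 S → |Z| = 1/|Y| = 150 Ω, ∠Z = −∠Y = -6.87°
cos φ = cos(-6.87°) = 0.993

0.993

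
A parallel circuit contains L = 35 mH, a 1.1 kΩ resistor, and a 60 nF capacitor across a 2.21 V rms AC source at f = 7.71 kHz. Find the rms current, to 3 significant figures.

5.50 mA

ω = 2πf = 48440 rad/s
X_L = ωL = 1700 Ω
X_C = 1/(ωC) = 344 Ω
Parallel: admittances add. Y = 1/R + 1/(jωL) + jωC
Y = (0.000909 + j0.00232) S
|Y| = 0.00249 S → |Z| = 1/|Y| = 402 Ω, ∠Z = −∠Y = -68.6°
I = V/|Z| = 2.21/402 = 5.50 mA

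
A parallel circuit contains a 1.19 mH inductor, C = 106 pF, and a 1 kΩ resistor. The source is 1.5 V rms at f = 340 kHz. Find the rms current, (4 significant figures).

ω = 2πf = 2.136e+06 rad/s
X_L = ωL = 2542 Ω
X_C = 1/(ωC) = 4416 Ω
Parallel: admittances add. Y = 1/R + 1/(jωL) + jωC
Y = (0.001000 − j0.0001669) S
|Y| = 0.001014 S → |Z| = 1/|Y| = 986.4 Ω, ∠Z = −∠Y = 9.476°
I = V/|Z| = 1.5/986.4 = 1.521 mA

1.521 mA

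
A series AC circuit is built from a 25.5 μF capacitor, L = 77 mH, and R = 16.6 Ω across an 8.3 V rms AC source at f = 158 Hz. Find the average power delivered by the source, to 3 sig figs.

ω = 2πf = 992.7 rad/s
X_L = ωL = 76.4 Ω
X_C = 1/(ωC) = 39.5 Ω
Net reactance X = X_L − X_C = 36.9 Ω
Z = 16.6 + j36.9 Ω
|Z| = √(16.6² + 36.9²) = 40.5 Ω
∠Z = arctan(36.9/16.6) = 65.8°
I = V/|Z| = 205 mA
P = VI cos φ = 8.3 × 0.205 × cos(65.8°) = 697 mW

697 mW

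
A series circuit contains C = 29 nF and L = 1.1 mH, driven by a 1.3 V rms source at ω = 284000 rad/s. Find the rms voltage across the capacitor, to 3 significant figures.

0.826 V

X_L = ωL = 312 Ω
X_C = 1/(ωC) = 121 Ω
Net reactance X = X_L − X_C = 191 Ω
Z = j191 Ω
|Z| = √(0² + 191²) = 191 Ω
I = V/|Z| = 6.81 mA
V_C = I·|Z_C| = 0.00681 × 121 = 0.826 V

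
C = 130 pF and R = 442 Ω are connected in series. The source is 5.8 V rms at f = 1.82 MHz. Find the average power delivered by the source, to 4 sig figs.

22.95 mW

ω = 2πf = 1.144e+07 rad/s
X_C = 1/(ωC) = 672.7 Ω
Z = 442.0 − j672.7 Ω
|Z| = √(442.0² + 672.7²) = 804.9 Ω
∠Z = arctan(-672.7/442.0) = -56.69°
I = V/|Z| = 7.206 mA
P = VI cos φ = 5.8 × 0.007206 × cos(-56.69°) = 22.95 mW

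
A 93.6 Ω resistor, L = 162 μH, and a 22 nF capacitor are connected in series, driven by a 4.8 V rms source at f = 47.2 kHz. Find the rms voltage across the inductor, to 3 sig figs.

1.64 V

ω = 2πf = 296600 rad/s
X_L = ωL = 48.0 Ω
X_C = 1/(ωC) = 153 Ω
Net reactance X = X_L − X_C = -105 Ω
Z = 93.6 − j105 Ω
|Z| = √(93.6² + 105²) = 141 Ω
I = V/|Z| = 34.1 mA
V_L = I·|Z_L| = 0.0341 × 48.0 = 1.64 V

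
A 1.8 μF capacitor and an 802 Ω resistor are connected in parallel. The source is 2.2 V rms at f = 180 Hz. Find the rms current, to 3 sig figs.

ω = 2πf = 1131 rad/s
X_C = 1/(ωC) = 491 Ω
Parallel: admittances add. Y = 1/R + jωC
Y = (0.00125 + j0.00204) S
|Y| = 0.00239 S → |Z| = 1/|Y| = 419 Ω, ∠Z = −∠Y = -58.5°
I = V/|Z| = 2.2/419 = 5.25 mA

5.25 mA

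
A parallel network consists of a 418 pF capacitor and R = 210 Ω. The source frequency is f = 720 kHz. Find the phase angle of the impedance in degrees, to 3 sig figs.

ω = 2πf = 4.524e+06 rad/s
X_C = 1/(ωC) = 529 Ω
Parallel: admittances add. Y = 1/R + jωC
Y = (0.00476 + j0.00189) S
|Y| = 0.00512 S → |Z| = 1/|Y| = 195 Ω, ∠Z = −∠Y = -21.7°

-21.7°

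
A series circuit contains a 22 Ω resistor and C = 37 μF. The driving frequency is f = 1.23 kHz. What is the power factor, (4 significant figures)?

ω = 2πf = 7728 rad/s
X_C = 1/(ωC) = 3.497 Ω
Z = 22.00 − j3.497 Ω
|Z| = √(22.00² + 3.497²) = 22.28 Ω
∠Z = arctan(-3.497/22.00) = -9.032°
cos φ = cos(-9.032°) = 0.9876

0.9876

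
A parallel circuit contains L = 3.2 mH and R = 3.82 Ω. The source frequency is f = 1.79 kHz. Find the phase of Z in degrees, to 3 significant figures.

6.06°

ω = 2πf = 11250 rad/s
X_L = ωL = 36.0 Ω
Parallel: admittances add. Y = 1/R + 1/(jωL)
Y = (0.262 − j0.0278) S
|Y| = 0.263 S → |Z| = 1/|Y| = 3.80 Ω, ∠Z = −∠Y = 6.06°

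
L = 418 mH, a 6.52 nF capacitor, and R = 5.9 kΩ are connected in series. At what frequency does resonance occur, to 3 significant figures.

ω₀ = 1/√(LC) = 1/√(0.418 × 6.52e-09) = 19160 rad/s
f₀ = ω₀/(2π) = 3.05 kHz

3.05 kHz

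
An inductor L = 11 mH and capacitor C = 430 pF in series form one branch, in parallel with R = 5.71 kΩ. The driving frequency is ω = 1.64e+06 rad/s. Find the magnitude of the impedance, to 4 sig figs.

5400 Ω

X_L = ωL = 18040 Ω
X_C = 1/(ωC) = 1418 Ω
Branch 1: Z₁ = R = 5710 Ω
Branch 2 (series LC): Z₂ = j(X_L − X_C) = j16620 Ω
Parallel: Z = Z₁Z₂/(Z₁+Z₂), |Z| = 5400 Ω, ∠Z = 18.96°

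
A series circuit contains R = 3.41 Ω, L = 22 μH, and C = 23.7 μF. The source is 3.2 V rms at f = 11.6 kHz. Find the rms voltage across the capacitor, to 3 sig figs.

ω = 2πf = 72880 rad/s
X_L = ωL = 1.60 Ω
X_C = 1/(ωC) = 0.579 Ω
Net reactance X = X_L − X_C = 1.02 Ω
Z = 3.41 + j1.02 Ω
|Z| = √(3.41² + 1.02²) = 3.56 Ω
I = V/|Z| = 899 mA
V_C = I·|Z_C| = 0.899 × 0.579 = 0.520 V

0.520 V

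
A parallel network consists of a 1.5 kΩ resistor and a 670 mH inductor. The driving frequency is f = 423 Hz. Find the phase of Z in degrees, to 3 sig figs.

40.1°

ω = 2πf = 2658 rad/s
X_L = ωL = 1780 Ω
Parallel: admittances add. Y = 1/R + 1/(jωL)
Y = (0.000667 − j0.000562) S
|Y| = 0.000872 S → |Z| = 1/|Y| = 1150 Ω, ∠Z = −∠Y = 40.1°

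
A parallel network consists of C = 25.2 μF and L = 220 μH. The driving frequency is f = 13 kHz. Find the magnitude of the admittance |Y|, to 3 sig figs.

2.00 S

ω = 2πf = 81680 rad/s
X_L = ωL = 18.0 Ω
X_C = 1/(ωC) = 0.486 Ω
Parallel: admittances add. Y = 1/(jωL) + jωC
Y = (0 + j2.00) S
|Y| = 2.00 S → |Z| = 1/|Y| = 0.499 Ω, ∠Z = −∠Y = -90.0°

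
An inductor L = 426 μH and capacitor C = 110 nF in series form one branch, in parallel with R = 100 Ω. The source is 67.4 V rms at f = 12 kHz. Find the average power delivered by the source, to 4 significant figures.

ω = 2πf = 75400 rad/s
X_L = ωL = 32.12 Ω
X_C = 1/(ωC) = 120.6 Ω
Branch 1: Z₁ = R = 100.0 Ω
Branch 2 (series LC): Z₂ = j(X_L − X_C) = −j88.45 Ω
Parallel: Z = Z₁Z₂/(Z₁+Z₂), |Z| = 66.25 Ω, ∠Z = -48.51°
I = V/|Z| = 1.017 A
P = VI cos φ = 67.4 × 1.017 × cos(-48.51°) = 45.43 W

45.43 W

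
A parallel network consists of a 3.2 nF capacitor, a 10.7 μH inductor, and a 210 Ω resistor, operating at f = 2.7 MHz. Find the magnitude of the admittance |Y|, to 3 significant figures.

ω = 2πf = 1.696e+07 rad/s
X_L = ωL = 182 Ω
X_C = 1/(ωC) = 18.4 Ω
Parallel: admittances add. Y = 1/R + 1/(jωL) + jωC
Y = (0.00476 + j0.0488) S
|Y| = 0.0490 S → |Z| = 1/|Y| = 20.4 Ω, ∠Z = −∠Y = -84.4°

49.0 mS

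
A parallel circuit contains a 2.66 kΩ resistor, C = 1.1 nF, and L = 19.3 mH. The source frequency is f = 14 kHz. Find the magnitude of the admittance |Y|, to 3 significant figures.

ω = 2πf = 87960 rad/s
X_L = ωL = 1700 Ω
X_C = 1/(ωC) = 10300 Ω
Parallel: admittances add. Y = 1/R + 1/(jωL) + jωC
Y = (0.000376 − j0.000492) S
|Y| = 0.000619 S → |Z| = 1/|Y| = 1610 Ω, ∠Z = −∠Y = 52.6°

619 μS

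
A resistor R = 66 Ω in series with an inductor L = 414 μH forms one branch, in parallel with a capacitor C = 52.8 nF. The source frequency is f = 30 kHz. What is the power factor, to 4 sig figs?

0.9308

ω = 2πf = 188500 rad/s
X_L = ωL = 78.04 Ω
X_C = 1/(ωC) = 100.5 Ω
Branch 1 (R+jX_L): Z₁ = 66.00 + j78.04 Ω, |Z₁| = 102.2 Ω
Branch 2 (−jX_C): Z₂ = −j100.5 Ω
Parallel: Z = Z₁Z₂/(Z₁+Z₂), |Z| = 147.3 Ω, ∠Z = -21.45°
cos φ = cos(-21.45°) = 0.9308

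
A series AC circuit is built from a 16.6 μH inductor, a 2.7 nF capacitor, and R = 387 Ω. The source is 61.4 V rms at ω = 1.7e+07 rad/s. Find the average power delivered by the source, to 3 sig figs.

6.71 W

X_L = ωL = 282 Ω
X_C = 1/(ωC) = 21.8 Ω
Net reactance X = X_L − X_C = 260 Ω
Z = 387 + j260 Ω
|Z| = √(387² + 260²) = 466 Ω
∠Z = arctan(260/387) = 33.9°
I = V/|Z| = 132 mA
P = VI cos φ = 61.4 × 0.132 × cos(33.9°) = 6.71 W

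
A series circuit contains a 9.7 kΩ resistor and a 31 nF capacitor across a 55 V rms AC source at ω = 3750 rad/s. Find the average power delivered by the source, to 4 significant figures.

X_C = 1/(ωC) = 8602 Ω
Z = 9700 − j8602 Ω
|Z| = √(9700² + 8602²) = 12960 Ω
∠Z = arctan(-8602/9700) = -41.57°
I = V/|Z| = 4.242 mA
P = VI cos φ = 55 × 0.004242 × cos(-41.57°) = 174.6 mW

174.6 mW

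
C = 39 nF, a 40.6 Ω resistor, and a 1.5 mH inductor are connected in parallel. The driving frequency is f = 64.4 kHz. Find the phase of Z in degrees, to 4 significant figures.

-29.85°

ω = 2πf = 404600 rad/s
X_L = ωL = 607.0 Ω
X_C = 1/(ωC) = 63.37 Ω
Parallel: admittances add. Y = 1/R + 1/(jωL) + jωC
Y = (0.02463 + j0.01413) S
|Y| = 0.02840 S → |Z| = 1/|Y| = 35.21 Ω, ∠Z = −∠Y = -29.85°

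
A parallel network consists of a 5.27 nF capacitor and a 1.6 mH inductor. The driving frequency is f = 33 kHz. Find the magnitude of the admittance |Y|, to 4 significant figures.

1.922 mS

ω = 2πf = 207300 rad/s
X_L = ωL = 331.8 Ω
X_C = 1/(ωC) = 915.2 Ω
Parallel: admittances add. Y = 1/(jωL) + jωC
Y = (0 − j0.001922) S
|Y| = 0.001922 S → |Z| = 1/|Y| = 520.4 Ω, ∠Z = −∠Y = 90.00°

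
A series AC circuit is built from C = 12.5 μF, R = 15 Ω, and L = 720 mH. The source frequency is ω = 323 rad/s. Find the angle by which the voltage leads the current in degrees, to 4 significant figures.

-45.22°

X_L = ωL = 232.6 Ω
X_C = 1/(ωC) = 247.7 Ω
Net reactance X = X_L − X_C = -15.12 Ω
Z = 15.00 − j15.12 Ω
|Z| = √(15.00² + 15.12²) = 21.30 Ω
∠Z = arctan(-15.12/15.00) = -45.22°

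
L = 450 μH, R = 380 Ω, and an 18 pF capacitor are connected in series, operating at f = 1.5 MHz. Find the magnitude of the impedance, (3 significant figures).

1700 Ω

ω = 2πf = 9.425e+06 rad/s
X_L = ωL = 4240 Ω
X_C = 1/(ωC) = 5890 Ω
Net reactance X = X_L − X_C = -1650 Ω
Z = 380 − j1650 Ω
|Z| = √(380² + 1650²) = 1700 Ω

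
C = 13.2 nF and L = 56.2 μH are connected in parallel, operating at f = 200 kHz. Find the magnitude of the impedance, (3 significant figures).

ω = 2πf = 1.257e+06 rad/s
X_L = ωL = 70.6 Ω
X_C = 1/(ωC) = 60.3 Ω
Parallel: admittances add. Y = 1/(jωL) + jωC
Y = (0 + j0.00243) S
|Y| = 0.00243 S → |Z| = 1/|Y| = 412 Ω, ∠Z = −∠Y = -90.0°

412 Ω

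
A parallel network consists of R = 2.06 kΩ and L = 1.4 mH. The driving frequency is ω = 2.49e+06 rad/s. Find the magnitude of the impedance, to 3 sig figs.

X_L = ωL = 3490 Ω
Parallel: admittances add. Y = 1/R + 1/(jωL)
Y = (0.000485 − j0.000287) S
|Y| = 0.000564 S → |Z| = 1/|Y| = 1770 Ω, ∠Z = −∠Y = 30.6°

1770 Ω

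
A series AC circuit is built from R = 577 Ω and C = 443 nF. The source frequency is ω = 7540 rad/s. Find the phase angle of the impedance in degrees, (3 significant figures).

X_C = 1/(ωC) = 299 Ω
Z = 577 − j299 Ω
|Z| = √(577² + 299²) = 650 Ω
∠Z = arctan(-299/577) = -27.4°

-27.4°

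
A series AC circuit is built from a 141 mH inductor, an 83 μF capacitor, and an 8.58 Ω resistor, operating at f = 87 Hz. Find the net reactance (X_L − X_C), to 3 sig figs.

55.0 Ω

ω = 2πf = 546.6 rad/s
X_L = ωL = 77.1 Ω
X_C = 1/(ωC) = 22.0 Ω
X = 77.1 − 22.0 = 55.0 Ω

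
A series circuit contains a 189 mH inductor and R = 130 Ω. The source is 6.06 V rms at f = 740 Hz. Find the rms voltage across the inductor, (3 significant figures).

5.99 V

ω = 2πf = 4650 rad/s
X_L = ωL = 879 Ω
Z = 130 + j879 Ω
|Z| = √(130² + 879²) = 888 Ω
I = V/|Z| = 6.82 mA
V_L = I·|Z_L| = 0.00682 × 879 = 5.99 V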